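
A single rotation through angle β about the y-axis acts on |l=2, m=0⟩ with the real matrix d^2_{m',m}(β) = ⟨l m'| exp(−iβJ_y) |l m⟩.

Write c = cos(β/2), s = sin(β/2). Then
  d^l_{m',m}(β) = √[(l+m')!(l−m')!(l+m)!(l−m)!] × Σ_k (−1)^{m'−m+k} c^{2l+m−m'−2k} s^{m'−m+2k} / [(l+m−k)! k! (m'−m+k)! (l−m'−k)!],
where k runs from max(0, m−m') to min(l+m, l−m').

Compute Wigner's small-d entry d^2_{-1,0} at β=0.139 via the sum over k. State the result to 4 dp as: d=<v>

d^2_{-1,0}(β=0.139) via Wigner's sum:
With c≡cos(β/2)=0.997586 and s≡sin(β/2)=0.069444, N=[1·6·2·2]^{1/2}=4.898979
Admissible k: 1..2 (factorial args all ≥0)
  k=1: (−1)^0·4.8990/(2)·0.9976^3·0.0694^1 = +0.168874
  k=2: (−1)^1·4.8990/(2)·0.9976^1·0.0694^3 = -0.000818
d^2_{-1,0}(0.139) = +0.168874 -0.000818 = +0.168055

d=0.1681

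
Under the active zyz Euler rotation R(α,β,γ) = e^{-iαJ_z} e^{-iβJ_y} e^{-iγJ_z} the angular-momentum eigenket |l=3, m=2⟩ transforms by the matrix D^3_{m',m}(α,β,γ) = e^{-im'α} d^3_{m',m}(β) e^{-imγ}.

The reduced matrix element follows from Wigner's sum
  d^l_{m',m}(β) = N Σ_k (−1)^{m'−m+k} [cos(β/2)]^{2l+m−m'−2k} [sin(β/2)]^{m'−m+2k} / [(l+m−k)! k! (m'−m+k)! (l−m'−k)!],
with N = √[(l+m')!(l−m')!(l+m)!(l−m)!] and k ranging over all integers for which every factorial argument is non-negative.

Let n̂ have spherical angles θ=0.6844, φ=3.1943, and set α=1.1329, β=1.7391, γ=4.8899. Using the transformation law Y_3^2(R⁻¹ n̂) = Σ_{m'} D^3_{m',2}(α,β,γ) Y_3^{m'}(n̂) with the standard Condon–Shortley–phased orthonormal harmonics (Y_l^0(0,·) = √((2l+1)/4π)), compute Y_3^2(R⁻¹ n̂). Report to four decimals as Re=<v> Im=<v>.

Re=-0.0391 Im=-0.3530

Need the full column D^3_{m',2} for m'=−3..3 at α=1.1329, β=1.7391, γ=4.8899.
cos(β/2)=0.645170, sin(β/2)=0.764039
d^3_{-3,2}: single k=5 term ⇒ +0.411459;  D = +0.409488-0.040224i
d^3_{-2,2}: k∈[4..5] ⇒ +0.709219 -0.198926 = +0.510293;  D = +0.170167-0.481084i
d^3_{-1,2}: k∈[3..4] ⇒ +0.757529 -0.531192 = +0.226338;  D = -0.161244-0.158837i
d^3_{0,2}: k∈[2..3] ⇒ +0.553974 -0.776910 = -0.222937;  D = +0.209034-0.077495i
d^3_{1,2}: k∈[1..2] ⇒ +0.270077 -0.757529 = -0.487452;  D = +0.040351-0.485779i
d^3_{2,2}: k∈[0..1] ⇒ +0.072119 -0.505706 = -0.433588;  D = -0.376110-0.215731i
d^3_{3,2}: single k=0 term ⇒ -0.209201;  D = -0.171215+0.120209i
Y_3^{m'}(θ=0.6844,φ=3.1943) and Σ D·Y over m':
  (+0.4095-0.0402i)·(-0.1041+0.0166i)  (+0.1702-0.4811i)·(+0.3147-0.0333i)  (-0.1612-0.1588i)·(-0.4084+0.0215i)  (+0.2090-0.0775i)·(+0.0005+0.0000i)  (+0.0404-0.4858i)·(+0.4084+0.0215i)  (-0.3761-0.2157i)·(+0.3147+0.0333i)  (-0.1712+0.1202i)·(+0.1041+0.0166i)
Y_3^2(R⁻¹ n̂) = -0.039127-0.352999i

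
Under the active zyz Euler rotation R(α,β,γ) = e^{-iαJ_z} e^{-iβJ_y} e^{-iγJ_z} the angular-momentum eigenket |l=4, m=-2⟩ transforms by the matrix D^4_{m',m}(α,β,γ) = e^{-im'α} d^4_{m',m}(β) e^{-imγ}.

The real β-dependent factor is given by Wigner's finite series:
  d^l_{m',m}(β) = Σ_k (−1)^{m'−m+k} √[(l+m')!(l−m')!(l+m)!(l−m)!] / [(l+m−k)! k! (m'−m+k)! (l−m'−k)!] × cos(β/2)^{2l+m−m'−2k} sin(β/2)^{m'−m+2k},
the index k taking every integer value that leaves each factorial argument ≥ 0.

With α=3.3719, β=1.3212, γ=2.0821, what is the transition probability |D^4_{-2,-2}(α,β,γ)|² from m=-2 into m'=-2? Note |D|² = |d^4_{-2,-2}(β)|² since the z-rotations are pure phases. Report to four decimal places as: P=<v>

First d^4_{-2,-2}(β=1.3212), then the phase factors e^{-i(-2)α} and e^{-i(-2)γ}:
c=cos(1.3212/2)=0.789624, s=sin(1.3212/2)=0.613591; N=√[2·720·2·720]=1440.000000
k: max(0,(-2)−(-2))=0 … min(4+(-2),4−(-2))=2
  k=0: (−1)^0·1440.0000/(1440)·0.7896^8·0.6136^0 = +0.151135
  k=1: (−1)^1·1440.0000/(120)·0.7896^6·0.6136^2 = -1.095120
  k=2: (−1)^2·1440.0000/(96)·0.7896^4·0.6136^4 = +0.826586
d^4_{-2,-2}(1.3212) = +0.151135 -1.095120 +0.826586 = -0.117399
|D^4_{-2,-2}|² = |d^4_{-2,-2}(β)|² = (-0.117399)² = 0.013782 (the z-rotation phases have unit modulus)

P=0.0138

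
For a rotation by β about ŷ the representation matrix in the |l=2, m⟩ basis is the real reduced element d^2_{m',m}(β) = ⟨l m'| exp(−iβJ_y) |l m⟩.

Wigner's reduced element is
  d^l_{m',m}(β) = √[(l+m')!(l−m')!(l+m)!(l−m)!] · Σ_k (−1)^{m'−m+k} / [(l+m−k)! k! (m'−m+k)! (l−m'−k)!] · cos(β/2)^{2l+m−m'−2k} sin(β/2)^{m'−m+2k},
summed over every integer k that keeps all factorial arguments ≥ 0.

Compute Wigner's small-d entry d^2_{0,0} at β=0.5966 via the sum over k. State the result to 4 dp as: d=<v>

d^2_{0,0}(β=0.5966) via Wigner's sum:
c=cos(0.5966/2)=0.955837, s=sin(0.5966/2)=0.293896; N=√[2·2·2·2]=4.000000
The bounds max(0,m−m')=0 and min(l+m,l−m')=2 give 3 terms
  k=0: (−1)^0·4.0000/(4)·0.9558^4·0.2939^0 = +0.834711
  k=1: (−1)^1·4.0000/(1)·0.9558^2·0.2939^2 = -0.315656
  k=2: (−1)^2·4.0000/(4)·0.9558^0·0.2939^4 = +0.007461
d^2_{0,0}(0.5966) = +0.834711 -0.315656 +0.007461 = +0.526515

d=0.5265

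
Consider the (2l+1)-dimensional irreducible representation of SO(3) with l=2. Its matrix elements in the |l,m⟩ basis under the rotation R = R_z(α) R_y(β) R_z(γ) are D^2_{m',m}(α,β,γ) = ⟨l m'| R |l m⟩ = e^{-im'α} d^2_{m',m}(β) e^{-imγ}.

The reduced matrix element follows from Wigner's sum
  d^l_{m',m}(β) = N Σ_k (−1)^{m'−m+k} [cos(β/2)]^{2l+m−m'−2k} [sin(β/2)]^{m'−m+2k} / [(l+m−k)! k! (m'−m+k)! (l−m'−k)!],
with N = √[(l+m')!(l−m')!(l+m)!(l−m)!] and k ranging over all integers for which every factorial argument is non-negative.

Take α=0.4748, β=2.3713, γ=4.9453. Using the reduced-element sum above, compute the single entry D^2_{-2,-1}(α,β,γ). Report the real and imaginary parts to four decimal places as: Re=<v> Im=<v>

D^2_{-2,-1}(0.4748,2.3713,4.9453) = e^{-i·-2·0.4748}·d^2_{-2,-1}(2.3713)·e^{-i·-1·4.9453}. Compute d first:
c=cos(2.3713/2)=0.375695, s=sin(2.3713/2)=0.926743; N=√[1·24·1·6]=12.000000
k: max(0,(-1)−(-2))=1 … min(2+(-1),2−(-2))=1
  k=1: (−1)^0·12.0000/(6)·0.3757^3·0.9267^1 = +0.098287
d^2_{-2,-1}(2.3713) = +0.098287
D = (+0.582008+0.813183i)·(+0.098287)·(+0.230811-0.972999i) = +0.090970-0.037212i

Re=0.0910 Im=-0.0372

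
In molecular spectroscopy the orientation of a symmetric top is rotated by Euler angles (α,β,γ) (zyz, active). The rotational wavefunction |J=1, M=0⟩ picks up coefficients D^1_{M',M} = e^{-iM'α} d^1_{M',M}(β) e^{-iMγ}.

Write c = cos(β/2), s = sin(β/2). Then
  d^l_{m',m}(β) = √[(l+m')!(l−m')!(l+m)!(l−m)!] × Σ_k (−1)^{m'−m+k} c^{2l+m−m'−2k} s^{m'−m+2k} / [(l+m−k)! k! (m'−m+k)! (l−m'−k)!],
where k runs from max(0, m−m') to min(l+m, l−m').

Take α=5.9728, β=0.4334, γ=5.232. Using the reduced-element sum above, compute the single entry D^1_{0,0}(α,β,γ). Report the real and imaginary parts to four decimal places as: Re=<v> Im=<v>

Re=0.9075 Im=0.0000

First d^1_{0,0}(β=0.4334), then the phase factors e^{-i(0)α} and e^{-i(0)γ}:
With c≡cos(β/2)=0.976612 and s≡sin(β/2)=0.215008, N=[1·1·1·1]^{1/2}=1.000000
k∈{0,1} keeps every argument non-negative
  k=0: (−1)^0·1.0000/(1)·0.9766^2·0.2150^0 = +0.953772
  k=1: (−1)^1·1.0000/(1)·0.9766^0·0.2150^2 = -0.046228
d^1_{0,0}(0.4334) = +0.953772 -0.046228 = +0.907543
Phases: e^{-i·(0)·5.9728}=+1.000000+0.000000i, e^{-i·(0)·5.232}=+1.000000+0.000000i ⇒ D=+0.907543+0.000000i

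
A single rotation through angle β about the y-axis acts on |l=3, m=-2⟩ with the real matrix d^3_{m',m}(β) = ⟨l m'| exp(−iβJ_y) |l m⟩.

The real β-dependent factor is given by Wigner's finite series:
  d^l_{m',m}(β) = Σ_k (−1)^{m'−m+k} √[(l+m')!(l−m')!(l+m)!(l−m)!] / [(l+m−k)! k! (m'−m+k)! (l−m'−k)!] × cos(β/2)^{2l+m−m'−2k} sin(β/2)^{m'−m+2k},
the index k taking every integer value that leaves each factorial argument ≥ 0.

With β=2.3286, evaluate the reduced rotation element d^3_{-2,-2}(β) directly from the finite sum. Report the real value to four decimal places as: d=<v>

d^3_{-2,-2}(β=2.3286) via Wigner's sum:
Half-angle: c=0.395394, s=0.918512. N=√(1·120·1·120)=120.000000
The bounds max(0,m−m')=0 and min(l+m,l−m')=1 give 2 terms
  k=0: (−1)^0·120.0000/(120)·0.3954^6·0.9185^0 = +0.003821
  k=1: (−1)^1·120.0000/(24)·0.3954^4·0.9185^2 = -0.103100
d^3_{-2,-2}(2.3286) = +0.003821 -0.103100 = -0.099279

d=-0.0993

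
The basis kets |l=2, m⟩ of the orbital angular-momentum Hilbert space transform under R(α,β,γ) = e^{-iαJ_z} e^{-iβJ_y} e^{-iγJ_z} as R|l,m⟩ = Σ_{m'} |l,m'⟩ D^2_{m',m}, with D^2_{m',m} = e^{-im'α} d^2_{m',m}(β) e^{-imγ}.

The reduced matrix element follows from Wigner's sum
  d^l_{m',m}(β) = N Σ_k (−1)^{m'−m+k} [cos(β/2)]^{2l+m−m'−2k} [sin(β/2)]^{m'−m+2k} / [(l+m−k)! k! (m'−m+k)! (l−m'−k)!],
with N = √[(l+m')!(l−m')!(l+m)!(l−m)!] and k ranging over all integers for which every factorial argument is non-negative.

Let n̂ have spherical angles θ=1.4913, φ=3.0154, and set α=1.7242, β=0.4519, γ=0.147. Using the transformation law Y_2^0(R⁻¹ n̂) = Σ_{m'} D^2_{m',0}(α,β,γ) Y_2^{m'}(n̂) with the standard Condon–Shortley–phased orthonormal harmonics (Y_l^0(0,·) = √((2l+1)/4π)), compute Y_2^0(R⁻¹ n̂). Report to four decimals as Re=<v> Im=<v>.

Re=-0.2807 Im=0.0000

Need the full column D^2_{m',0} for m'=−2..2 at α=1.7242, β=0.4519, γ=0.147.
cos(β/2)=0.974582, sin(β/2)=0.224032
d^2_{-2,0}: single k=2 term ⇒ +0.116771;  D = -0.111318-0.035267i
d^2_{-1,0}: k∈[1..2] ⇒ +0.507974 -0.026843 = +0.481131;  D = -0.073518+0.475481i
d^2_{0,0}: k∈[0..2] ⇒ +0.902138 -0.190686 +0.002519 = +0.713972;  D = +0.713972+0.000000i
d^2_{1,0}: k∈[0..1] ⇒ -0.507974 +0.026843 = -0.481131;  D = +0.073518+0.475481i
d^2_{2,0}: single k=0 term ⇒ +0.116771;  D = -0.111318+0.035267i
Y_2^{m'}(θ=1.4913,φ=3.0154) and Σ D·Y over m':
  (-0.1113-0.0353i)·(+0.3717+0.0958i)  (-0.0735+0.4755i)·(-0.0607-0.0077i)  (+0.7140+0.0000i)·(-0.3094+0.0000i)  (+0.0735+0.4755i)·(+0.0607-0.0077i)  (-0.1113+0.0353i)·(+0.3717-0.0958i)
Y_2^0(R⁻¹ n̂) = -0.280668+0.000000i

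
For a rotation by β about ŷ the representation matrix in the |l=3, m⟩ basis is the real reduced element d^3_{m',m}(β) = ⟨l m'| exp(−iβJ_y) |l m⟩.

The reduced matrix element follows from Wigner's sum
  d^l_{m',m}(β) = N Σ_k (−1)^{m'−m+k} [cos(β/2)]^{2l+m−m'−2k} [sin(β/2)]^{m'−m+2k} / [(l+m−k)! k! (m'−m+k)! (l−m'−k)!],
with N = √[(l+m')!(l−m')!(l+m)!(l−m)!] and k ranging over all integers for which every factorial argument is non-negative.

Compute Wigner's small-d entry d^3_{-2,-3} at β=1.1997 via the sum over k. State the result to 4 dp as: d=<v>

d=-0.5298

d^3_{-2,-3}(β=1.1997) via Wigner's sum:
With c≡cos(β/2)=0.825420 and s≡sin(β/2)=0.564519, N=[1·120·1·720]^{1/2}=293.938769
Admissible k: 0..0 (factorial args all ≥0)
  k=0: (−1)^1·293.9388/(120)·0.8254^5·0.5645^1 = -0.529822
d^3_{-2,-3}(1.1997) = -0.529822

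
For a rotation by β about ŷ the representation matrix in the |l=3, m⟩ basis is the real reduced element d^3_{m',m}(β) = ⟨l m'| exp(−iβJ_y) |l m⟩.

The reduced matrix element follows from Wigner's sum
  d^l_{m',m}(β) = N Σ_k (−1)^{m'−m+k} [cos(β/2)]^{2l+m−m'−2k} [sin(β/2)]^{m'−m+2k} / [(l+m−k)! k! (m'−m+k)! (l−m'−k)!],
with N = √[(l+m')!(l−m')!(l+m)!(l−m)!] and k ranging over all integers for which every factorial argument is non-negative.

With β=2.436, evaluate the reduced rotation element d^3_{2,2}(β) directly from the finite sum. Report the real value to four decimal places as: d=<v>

d^3_{2,2}(β=2.436) via Wigner's sum:
Half-angle: c=0.345523, s=0.938410. N=√(120·1·120·1)=120.000000
Admissible k: 0..1 (factorial args all ≥0)
  k=0: (−1)^0·120.0000/(120)·0.3455^6·0.9384^0 = +0.001702
  k=1: (−1)^1·120.0000/(24)·0.3455^4·0.9384^2 = -0.062757
d^3_{2,2}(2.436) = +0.001702 -0.062757 = -0.061056

d=-0.0611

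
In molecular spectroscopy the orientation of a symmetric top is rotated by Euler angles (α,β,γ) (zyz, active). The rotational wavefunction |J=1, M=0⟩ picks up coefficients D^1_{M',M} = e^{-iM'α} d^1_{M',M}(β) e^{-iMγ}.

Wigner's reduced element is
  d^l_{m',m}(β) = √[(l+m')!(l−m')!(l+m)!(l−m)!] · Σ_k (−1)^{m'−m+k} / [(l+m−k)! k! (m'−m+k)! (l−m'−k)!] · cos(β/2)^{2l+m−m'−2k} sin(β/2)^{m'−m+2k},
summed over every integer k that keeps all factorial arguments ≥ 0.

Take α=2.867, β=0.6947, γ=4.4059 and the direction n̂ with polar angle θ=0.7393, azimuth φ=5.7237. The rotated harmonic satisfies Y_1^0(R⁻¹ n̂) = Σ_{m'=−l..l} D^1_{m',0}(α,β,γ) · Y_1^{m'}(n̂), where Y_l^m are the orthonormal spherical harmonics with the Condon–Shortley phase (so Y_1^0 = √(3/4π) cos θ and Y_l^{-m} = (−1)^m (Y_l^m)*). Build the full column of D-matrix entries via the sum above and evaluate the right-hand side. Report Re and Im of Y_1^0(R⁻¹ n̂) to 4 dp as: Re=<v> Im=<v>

Need the full column D^1_{m',0} for m'=−1..1 at α=2.867, β=0.6947, γ=4.4059.
cos(β/2)=0.940278, sin(β/2)=0.340407
d^1_{-1,0}: single k=1 term ⇒ +0.452658;  D = -0.435699+0.122740i
d^1_{0,0}: k∈[0..1] ⇒ +0.884123 -0.115877 = +0.768246;  D = +0.768246+0.000000i
d^1_{1,0}: single k=0 term ⇒ -0.452658;  D = +0.435699+0.122740i
Y_1^{m'}(θ=0.7393,φ=5.7237) and Σ D·Y over m':
  (-0.4357+0.1227i)·(+0.1973+0.1236i)  (+0.7682+0.0000i)·(+0.3610+0.0000i)  (+0.4357+0.1227i)·(-0.1973+0.1236i)
Y_1^0(R⁻¹ n̂) = +0.075125+0.000000i

Re=0.0751 Im=0.0000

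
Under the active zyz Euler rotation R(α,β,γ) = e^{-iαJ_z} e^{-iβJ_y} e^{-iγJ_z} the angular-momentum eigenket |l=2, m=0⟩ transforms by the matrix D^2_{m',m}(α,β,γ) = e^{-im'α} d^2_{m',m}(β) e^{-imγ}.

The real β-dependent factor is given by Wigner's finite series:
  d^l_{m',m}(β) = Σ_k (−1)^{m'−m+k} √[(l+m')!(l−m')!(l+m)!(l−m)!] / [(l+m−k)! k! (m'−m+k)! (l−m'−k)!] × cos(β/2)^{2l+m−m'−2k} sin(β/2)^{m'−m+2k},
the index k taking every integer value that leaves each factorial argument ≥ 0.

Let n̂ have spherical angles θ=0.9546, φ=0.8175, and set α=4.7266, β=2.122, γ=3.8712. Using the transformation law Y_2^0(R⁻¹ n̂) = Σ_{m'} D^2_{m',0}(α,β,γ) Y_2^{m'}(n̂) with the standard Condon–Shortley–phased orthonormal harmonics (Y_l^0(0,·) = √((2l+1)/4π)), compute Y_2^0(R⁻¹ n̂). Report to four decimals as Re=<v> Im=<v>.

Re=0.2947 Im=0.0000

Need the full column D^2_{m',0} for m'=−2..2 at α=4.7266, β=2.122, γ=3.8712.
cos(β/2)=0.487999, sin(β/2)=0.872844
d^2_{-2,0}: single k=2 term ⇒ +0.444414;  D = -0.444234-0.012629i
d^2_{-1,0}: k∈[1..2] ⇒ +0.248468 -0.794886 = -0.546418;  D = -0.007765+0.546363i
d^2_{0,0}: k∈[0..2] ⇒ +0.056712 -0.725725 +0.580425 = -0.088587;  D = -0.088587+0.000000i
d^2_{1,0}: k∈[0..1] ⇒ -0.248468 +0.794886 = +0.546418;  D = +0.007765+0.546363i
d^2_{2,0}: single k=0 term ⇒ +0.444414;  D = -0.444234+0.012629i
Y_2^{m'}(θ=0.9546,φ=0.8175) and Σ D·Y over m':
  (-0.4442-0.0126i)·(-0.0165-0.2567i)  (-0.0078+0.5464i)·(+0.2492-0.2658i)  (-0.0886+0.0000i)·(+0.0006+0.0000i)  (+0.0078+0.5464i)·(-0.2492-0.2658i)  (-0.4442+0.0126i)·(-0.0165+0.2567i)
Y_2^0(R⁻¹ n̂) = +0.294681+0.000000i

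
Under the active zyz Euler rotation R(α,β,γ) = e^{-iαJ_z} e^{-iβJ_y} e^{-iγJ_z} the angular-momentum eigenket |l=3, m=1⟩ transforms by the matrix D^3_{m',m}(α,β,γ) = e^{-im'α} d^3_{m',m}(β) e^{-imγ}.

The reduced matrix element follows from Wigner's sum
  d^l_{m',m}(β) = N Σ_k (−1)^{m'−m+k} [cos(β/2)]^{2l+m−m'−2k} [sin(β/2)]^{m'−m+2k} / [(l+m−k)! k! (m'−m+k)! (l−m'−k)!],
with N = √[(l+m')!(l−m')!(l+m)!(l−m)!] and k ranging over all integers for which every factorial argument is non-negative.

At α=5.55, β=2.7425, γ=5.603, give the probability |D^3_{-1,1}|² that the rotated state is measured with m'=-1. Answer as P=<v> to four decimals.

D^3_{-1,1}(5.55,2.7425,5.603) = e^{-i·-1·5.55}·d^3_{-1,1}(2.7425)·e^{-i·1·5.603}. Compute d first:
Half-angle: c=0.198225, s=0.980157. N=√(2·24·24·2)=48.000000
The bounds max(0,m−m')=2 and min(l+m,l−m')=4 give 3 terms
  k=2: (−1)^0·48.0000/(8)·0.1982^4·0.9802^2 = +0.008900
  k=3: (−1)^1·48.0000/(6)·0.1982^2·0.9802^4 = -0.290126
  k=4: (−1)^2·48.0000/(48)·0.1982^0·0.9802^6 = +0.886692
d^3_{-1,1}(2.7425) = +0.008900 -0.290126 +0.886692 = +0.605465
|D^3_{-1,1}|² = |d^3_{-1,1}(β)|² = (+0.605465)² = 0.366588 (the z-rotation phases have unit modulus)

P=0.3666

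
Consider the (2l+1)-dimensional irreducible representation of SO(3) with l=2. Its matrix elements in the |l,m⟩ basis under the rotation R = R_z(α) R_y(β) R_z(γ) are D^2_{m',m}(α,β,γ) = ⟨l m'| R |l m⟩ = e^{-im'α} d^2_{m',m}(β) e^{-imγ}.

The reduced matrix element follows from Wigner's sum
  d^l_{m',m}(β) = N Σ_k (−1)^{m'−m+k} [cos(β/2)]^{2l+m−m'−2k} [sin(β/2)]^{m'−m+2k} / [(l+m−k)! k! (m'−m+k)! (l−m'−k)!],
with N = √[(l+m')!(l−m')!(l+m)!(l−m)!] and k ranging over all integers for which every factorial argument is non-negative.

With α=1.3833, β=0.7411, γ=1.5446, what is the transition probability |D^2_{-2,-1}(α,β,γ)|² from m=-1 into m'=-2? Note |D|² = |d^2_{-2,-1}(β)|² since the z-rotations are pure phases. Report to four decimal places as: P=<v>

P=0.3441

Split into d^2_{-2,-1}(β=0.7411) × two z-phases.
Half-angle: c=0.932128, s=0.362128. N=√(1·24·1·6)=12.000000
Admissible k: 1..1 (factorial args all ≥0)
  k=1: (−1)^0·12.0000/(6)·0.9321^3·0.3621^1 = +0.586569
d^2_{-2,-1}(0.7411) = +0.586569
|D^2_{-2,-1}|² = |d^2_{-2,-1}(β)|² = (+0.586569)² = 0.344064 (the z-rotation phases have unit modulus)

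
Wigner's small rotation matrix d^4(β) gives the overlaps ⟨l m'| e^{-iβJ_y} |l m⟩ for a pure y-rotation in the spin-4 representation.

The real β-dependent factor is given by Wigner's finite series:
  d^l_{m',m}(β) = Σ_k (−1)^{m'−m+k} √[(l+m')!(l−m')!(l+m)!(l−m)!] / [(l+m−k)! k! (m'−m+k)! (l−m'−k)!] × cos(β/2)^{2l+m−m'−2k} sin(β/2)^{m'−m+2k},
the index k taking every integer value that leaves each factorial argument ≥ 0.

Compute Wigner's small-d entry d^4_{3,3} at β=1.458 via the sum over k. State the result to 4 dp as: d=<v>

d^4_{3,3}(β=1.458) via Wigner's sum:
c=cos(1.458/2)=0.745841, s=sin(1.458/2)=0.666124; N=√[5040·1·5040·1]=5040.000000
k∈{0,1} keeps every argument non-negative
  k=0: (−1)^0·5040.0000/(5040)·0.7458^8·0.6661^0 = +0.095757
  k=1: (−1)^1·5040.0000/(720)·0.7458^6·0.6661^2 = -0.534670
d^4_{3,3}(1.458) = +0.095757 -0.534670 = -0.438913

d=-0.4389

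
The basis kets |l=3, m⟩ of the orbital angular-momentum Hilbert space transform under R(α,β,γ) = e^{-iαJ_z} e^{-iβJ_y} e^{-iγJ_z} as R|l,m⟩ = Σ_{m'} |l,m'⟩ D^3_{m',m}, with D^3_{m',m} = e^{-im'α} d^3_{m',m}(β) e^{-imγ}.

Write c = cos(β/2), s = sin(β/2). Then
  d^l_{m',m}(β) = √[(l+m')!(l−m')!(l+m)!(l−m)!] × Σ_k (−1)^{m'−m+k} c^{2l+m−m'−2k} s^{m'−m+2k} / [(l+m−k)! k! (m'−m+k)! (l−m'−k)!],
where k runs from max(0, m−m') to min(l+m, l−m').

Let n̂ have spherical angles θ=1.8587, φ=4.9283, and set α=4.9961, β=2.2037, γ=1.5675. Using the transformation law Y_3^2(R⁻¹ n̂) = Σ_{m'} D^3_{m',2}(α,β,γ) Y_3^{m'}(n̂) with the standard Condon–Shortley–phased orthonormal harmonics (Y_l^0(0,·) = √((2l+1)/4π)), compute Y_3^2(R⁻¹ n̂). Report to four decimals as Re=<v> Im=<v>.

Need the full column D^3_{m',2} for m'=−3..3 at α=4.9961, β=2.2037, γ=1.5675.
cos(β/2)=0.451947, sin(β/2)=0.892045
d^3_{-3,2}: single k=5 term ⇒ +0.625312;  D = +0.472959-0.409053i
d^3_{-2,2}: k∈[4..5] ⇒ +0.646683 -0.503872 = +0.142810;  D = +0.119922+0.077547i
d^3_{-1,2}: k∈[3..4] ⇒ +0.414430 -0.807274 = -0.392843;  D = +0.112449-0.376406i
d^3_{0,2}: k∈[2..3] ⇒ +0.181837 -0.708406 = -0.526568;  D = +0.526557+0.003471i
d^3_{1,2}: k∈[1..2] ⇒ +0.053189 -0.414430 = -0.361241;  D = +0.098830+0.347459i
d^3_{2,2}: k∈[0..1] ⇒ +0.008522 -0.165994 = -0.157472;  D = -0.133350+0.083758i
d^3_{3,2}: single k=0 term ⇒ -0.041200;  D = -0.030804-0.027360i
Y_3^{m'}(θ=1.8587,φ=4.9283) and Σ D·Y over m':
  (+0.4730-0.4091i)·(-0.2219-0.2933i)  (+0.1199+0.0775i)·(+0.2423-0.1117i)  (+0.1124-0.3764i)·(-0.0396-0.1807i)  (+0.5266+0.0035i)·(+0.2752+0.0000i)  (+0.0988+0.3475i)·(+0.0396-0.1807i)  (-0.1333+0.0838i)·(+0.2423+0.1117i)  (-0.0308-0.0274i)·(+0.2219-0.2933i)
Y_3^2(R⁻¹ n̂) = -0.104622-0.042707i

Re=-0.1046 Im=-0.0427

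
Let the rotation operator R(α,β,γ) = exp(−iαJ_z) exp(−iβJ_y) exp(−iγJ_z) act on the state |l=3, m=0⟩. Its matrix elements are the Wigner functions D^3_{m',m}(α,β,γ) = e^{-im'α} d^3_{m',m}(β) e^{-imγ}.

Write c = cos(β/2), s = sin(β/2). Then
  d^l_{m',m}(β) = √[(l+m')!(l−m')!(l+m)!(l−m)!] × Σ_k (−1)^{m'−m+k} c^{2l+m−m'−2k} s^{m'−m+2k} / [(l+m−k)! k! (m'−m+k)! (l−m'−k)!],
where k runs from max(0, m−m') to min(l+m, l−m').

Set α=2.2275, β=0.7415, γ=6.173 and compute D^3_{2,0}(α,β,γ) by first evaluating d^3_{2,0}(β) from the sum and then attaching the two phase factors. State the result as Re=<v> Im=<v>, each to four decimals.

Re=-0.1173 Im=0.4455

Split into d^3_{2,0}(β=0.7415) × two z-phases.
c=cos(0.7415/2)=0.932056, s=sin(0.7415/2)=0.362315; N=√[120·1·6·6]=65.726707
k∈{0,1} keeps every argument non-negative
  k=0: (−1)^2·65.7267/(12)·0.9321^4·0.3623^2 = +0.542625
  k=1: (−1)^3·65.7267/(12)·0.9321^2·0.3623^4 = -0.081995
d^3_{2,0}(0.7415) = +0.542625 -0.081995 = +0.460630
D = (-0.254556+0.967058i)·(+0.460630)·(+1.000000+0.000000i) = -0.117256+0.445456i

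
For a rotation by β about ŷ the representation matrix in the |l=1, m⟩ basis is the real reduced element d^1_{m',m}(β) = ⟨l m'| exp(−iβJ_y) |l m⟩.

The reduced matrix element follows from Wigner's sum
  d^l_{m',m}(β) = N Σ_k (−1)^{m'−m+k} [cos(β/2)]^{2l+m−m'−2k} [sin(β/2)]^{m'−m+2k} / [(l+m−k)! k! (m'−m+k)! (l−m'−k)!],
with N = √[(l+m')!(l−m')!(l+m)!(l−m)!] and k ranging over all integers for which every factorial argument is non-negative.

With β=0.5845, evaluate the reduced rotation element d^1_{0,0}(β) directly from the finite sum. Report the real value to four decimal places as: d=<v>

d=0.8340

d^1_{0,0}(β=0.5845) via Wigner's sum:
With c≡cos(β/2)=0.957598 and s≡sin(β/2)=0.288108, N=[1·1·1·1]^{1/2}=1.000000
k∈{0,1} keeps every argument non-negative
  k=0: (−1)^0·1.0000/(1)·0.9576^2·0.2881^0 = +0.916994
  k=1: (−1)^1·1.0000/(1)·0.9576^0·0.2881^2 = -0.083006
d^1_{0,0}(0.5845) = +0.916994 -0.083006 = +0.833988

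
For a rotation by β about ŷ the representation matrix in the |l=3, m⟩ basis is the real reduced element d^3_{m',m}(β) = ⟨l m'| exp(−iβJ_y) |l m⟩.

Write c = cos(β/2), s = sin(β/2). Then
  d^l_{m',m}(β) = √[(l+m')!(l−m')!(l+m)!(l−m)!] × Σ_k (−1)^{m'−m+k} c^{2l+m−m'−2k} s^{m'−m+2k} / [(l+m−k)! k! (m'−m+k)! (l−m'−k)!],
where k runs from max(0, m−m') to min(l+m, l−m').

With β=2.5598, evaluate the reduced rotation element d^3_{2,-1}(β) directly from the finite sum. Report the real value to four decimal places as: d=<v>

d^3_{2,-1}(β=2.5598) via Wigner's sum:
c=cos(2.5598/2)=0.286811, s=sin(2.5598/2)=0.957987; N=√[120·1·2·24]=75.894664
The bounds max(0,m−m')=0 and min(l+m,l−m')=1 give 2 terms
  k=0: (−1)^3·75.8947/(12)·0.2868^3·0.9580^3 = -0.131189
  k=1: (−1)^4·75.8947/(24)·0.2868^1·0.9580^5 = +0.731803
d^3_{2,-1}(2.5598) = -0.131189 +0.731803 = +0.600614

d=0.6006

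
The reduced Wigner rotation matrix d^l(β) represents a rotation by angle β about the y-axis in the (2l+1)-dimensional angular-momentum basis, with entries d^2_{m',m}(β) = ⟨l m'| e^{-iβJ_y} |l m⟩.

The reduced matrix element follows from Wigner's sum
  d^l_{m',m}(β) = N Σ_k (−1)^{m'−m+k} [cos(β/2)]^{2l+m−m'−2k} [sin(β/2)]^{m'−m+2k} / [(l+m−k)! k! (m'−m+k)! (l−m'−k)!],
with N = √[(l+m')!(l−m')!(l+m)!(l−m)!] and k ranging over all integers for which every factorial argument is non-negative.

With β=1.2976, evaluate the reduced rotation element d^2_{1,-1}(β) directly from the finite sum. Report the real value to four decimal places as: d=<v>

d=0.5621

d^2_{1,-1}(β=1.2976) via Wigner's sum:
Half-angle: c=0.796809, s=0.604231. N=√(6·1·1·6)=6.000000
k∈{0,1} keeps every argument non-negative
  k=0: (−1)^2·6.0000/(2)·0.7968^2·0.6042^2 = +0.695402
  k=1: (−1)^3·6.0000/(6)·0.7968^0·0.6042^4 = -0.133294
d^2_{1,-1}(1.2976) = +0.695402 -0.133294 = +0.562108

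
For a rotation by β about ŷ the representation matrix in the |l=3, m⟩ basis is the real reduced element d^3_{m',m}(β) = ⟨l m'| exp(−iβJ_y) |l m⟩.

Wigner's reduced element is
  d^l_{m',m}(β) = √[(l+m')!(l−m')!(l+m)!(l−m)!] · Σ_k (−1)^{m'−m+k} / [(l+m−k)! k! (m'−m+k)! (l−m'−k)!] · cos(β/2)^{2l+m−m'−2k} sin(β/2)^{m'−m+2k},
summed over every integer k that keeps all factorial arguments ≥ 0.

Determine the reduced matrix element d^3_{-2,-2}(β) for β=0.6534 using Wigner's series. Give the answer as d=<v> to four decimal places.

d=0.3074

d^3_{-2,-2}(β=0.6534) via Wigner's sum:
Half-angle: c=0.947107, s=0.320919. N=√(1·120·1·120)=120.000000
k: max(0,(-2)−(-2))=0 … min(3+(-2),3−(-2))=1
  k=0: (−1)^0·120.0000/(120)·0.9471^6·0.3209^0 = +0.721760
  k=1: (−1)^1·120.0000/(24)·0.9471^4·0.3209^2 = -0.414340
d^3_{-2,-2}(0.6534) = +0.721760 -0.414340 = +0.307420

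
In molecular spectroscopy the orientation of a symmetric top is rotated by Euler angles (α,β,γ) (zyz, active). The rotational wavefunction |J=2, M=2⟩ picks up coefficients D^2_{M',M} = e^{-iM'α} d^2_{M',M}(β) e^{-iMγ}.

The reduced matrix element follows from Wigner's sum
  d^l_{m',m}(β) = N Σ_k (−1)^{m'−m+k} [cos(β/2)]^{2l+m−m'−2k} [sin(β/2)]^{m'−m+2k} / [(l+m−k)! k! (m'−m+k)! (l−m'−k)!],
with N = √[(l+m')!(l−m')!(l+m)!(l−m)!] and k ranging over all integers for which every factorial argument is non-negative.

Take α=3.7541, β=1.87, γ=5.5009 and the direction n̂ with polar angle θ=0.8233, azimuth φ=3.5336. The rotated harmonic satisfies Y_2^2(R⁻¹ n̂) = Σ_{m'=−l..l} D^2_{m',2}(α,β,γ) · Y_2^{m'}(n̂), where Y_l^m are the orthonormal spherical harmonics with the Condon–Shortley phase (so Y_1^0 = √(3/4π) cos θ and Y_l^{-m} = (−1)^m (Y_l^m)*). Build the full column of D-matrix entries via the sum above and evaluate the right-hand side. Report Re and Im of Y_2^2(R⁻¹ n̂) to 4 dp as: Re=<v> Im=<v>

Re=-0.1049 Im=0.2768

Need the full column D^2_{m',2} for m'=−2..2 at α=3.7541, β=1.87, γ=5.5009.
cos(β/2)=0.593818, sin(β/2)=0.804599
d^2_{-2,2}: single k=4 term ⇒ +0.419100;  D = -0.393402+0.144499i
d^2_{-1,2}: single k=3 term ⇒ +0.618618;  D = +0.352498-0.508363i
d^2_{0,2}: single k=2 term ⇒ +0.559168;  D = +0.003481+0.559157i
d^2_{1,2}: single k=1 term ⇒ +0.336954;  D = -0.195434-0.274487i
d^2_{2,2}: single k=0 term ⇒ +0.124341;  D = +0.117242+0.041414i
Y_2^{m'}(θ=0.8233,φ=3.5336) and Σ D·Y over m':
  (-0.3934+0.1445i)·(+0.1471-0.1467i)  (+0.3525-0.5084i)·(-0.3559+0.1472i)  (+0.0035+0.5592i)·(+0.1219+0.0000i)  (-0.1954-0.2745i)·(+0.3559+0.1472i)  (+0.1172+0.0414i)·(+0.1471+0.1467i)
Y_2^2(R⁻¹ n̂) = -0.104919+0.276769i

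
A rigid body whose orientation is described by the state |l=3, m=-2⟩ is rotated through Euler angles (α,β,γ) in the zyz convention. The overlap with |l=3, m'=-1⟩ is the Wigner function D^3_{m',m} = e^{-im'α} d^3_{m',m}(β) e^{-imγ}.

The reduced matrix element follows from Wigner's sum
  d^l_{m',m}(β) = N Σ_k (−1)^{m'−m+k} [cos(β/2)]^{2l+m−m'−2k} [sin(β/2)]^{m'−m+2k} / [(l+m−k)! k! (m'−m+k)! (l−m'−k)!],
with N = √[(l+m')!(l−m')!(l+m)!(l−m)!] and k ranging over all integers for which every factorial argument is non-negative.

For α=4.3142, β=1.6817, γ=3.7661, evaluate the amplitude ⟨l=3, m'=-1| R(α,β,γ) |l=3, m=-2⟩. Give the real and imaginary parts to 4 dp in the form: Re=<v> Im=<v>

Re=0.3499 Im=-0.3069

D^3_{-1,-2}(4.3142,1.6817,3.7661) = e^{-i·-1·4.3142}·d^3_{-1,-2}(1.6817)·e^{-i·-2·3.7661}. Compute d first:
Half-angle: c=0.666830, s=0.745210. N=√(2·24·1·120)=75.894664
Admissible k: 0..1 (factorial args all ≥0)
  k=0: (−1)^1·75.8947/(24)·0.6668^5·0.7452^1 = -0.310709
  k=1: (−1)^2·75.8947/(12)·0.6668^3·0.7452^3 = +0.776088
d^3_{-1,-2}(1.6817) = -0.310709 +0.776088 = +0.465380
Attach z-rotation phases: D = e^{-i(-1)(4.3142)}·(+0.465380)·e^{-i(-2)(3.7661)} = +0.349884-0.306854i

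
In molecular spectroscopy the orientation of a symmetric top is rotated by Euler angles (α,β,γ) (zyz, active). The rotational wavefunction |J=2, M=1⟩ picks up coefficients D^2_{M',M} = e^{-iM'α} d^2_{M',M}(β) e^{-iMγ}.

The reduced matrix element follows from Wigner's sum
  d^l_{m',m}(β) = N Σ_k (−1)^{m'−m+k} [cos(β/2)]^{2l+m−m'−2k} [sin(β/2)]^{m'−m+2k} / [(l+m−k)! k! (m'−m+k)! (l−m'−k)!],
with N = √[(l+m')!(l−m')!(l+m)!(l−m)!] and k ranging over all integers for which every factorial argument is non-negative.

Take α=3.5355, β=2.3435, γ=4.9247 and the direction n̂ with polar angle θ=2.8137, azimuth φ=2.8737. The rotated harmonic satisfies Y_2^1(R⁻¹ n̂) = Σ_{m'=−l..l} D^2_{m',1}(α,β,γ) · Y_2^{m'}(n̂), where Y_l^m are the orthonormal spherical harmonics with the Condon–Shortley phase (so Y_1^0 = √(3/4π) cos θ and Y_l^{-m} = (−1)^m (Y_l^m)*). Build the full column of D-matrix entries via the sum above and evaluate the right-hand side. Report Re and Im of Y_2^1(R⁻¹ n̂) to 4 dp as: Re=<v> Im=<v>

Re=-0.1946 Im=-0.2914

Need the full column D^2_{m',1} for m'=−2..2 at α=3.5355, β=2.3435, γ=4.9247.
cos(β/2)=0.388540, sin(β/2)=0.921432
d^2_{-2,1}: single k=3 term ⇒ +0.607932;  D = -0.330872+0.510006i
d^2_{-1,1}: k∈[2..3] ⇒ +0.384520 -0.720864 = -0.336344;  D = -0.060744+0.330813i
d^2_{0,1}: k∈[1..2] ⇒ +0.132387 -0.744562 = -0.612175;  D = -0.128997-0.598430i
d^2_{1,1}: k∈[0..1] ⇒ +0.022790 -0.384520 = -0.361730;  D = +0.206101+0.297273i
d^2_{2,1}: single k=0 term ⇒ -0.108094;  D = -0.090965-0.058392i
Y_2^{m'}(θ=2.8137,φ=2.8737) and Σ D·Y over m':
  (-0.3309+0.5100i)·(+0.0344+0.0205i)  (-0.0607+0.3308i)·(+0.2271+0.0623i)  (-0.1290-0.5984i)·(+0.5327+0.0000i)  (+0.2061+0.2973i)·(-0.2271+0.0623i)  (-0.0910-0.0584i)·(+0.0344-0.0205i)
Y_2^1(R⁻¹ n̂) = -0.194639-0.291422i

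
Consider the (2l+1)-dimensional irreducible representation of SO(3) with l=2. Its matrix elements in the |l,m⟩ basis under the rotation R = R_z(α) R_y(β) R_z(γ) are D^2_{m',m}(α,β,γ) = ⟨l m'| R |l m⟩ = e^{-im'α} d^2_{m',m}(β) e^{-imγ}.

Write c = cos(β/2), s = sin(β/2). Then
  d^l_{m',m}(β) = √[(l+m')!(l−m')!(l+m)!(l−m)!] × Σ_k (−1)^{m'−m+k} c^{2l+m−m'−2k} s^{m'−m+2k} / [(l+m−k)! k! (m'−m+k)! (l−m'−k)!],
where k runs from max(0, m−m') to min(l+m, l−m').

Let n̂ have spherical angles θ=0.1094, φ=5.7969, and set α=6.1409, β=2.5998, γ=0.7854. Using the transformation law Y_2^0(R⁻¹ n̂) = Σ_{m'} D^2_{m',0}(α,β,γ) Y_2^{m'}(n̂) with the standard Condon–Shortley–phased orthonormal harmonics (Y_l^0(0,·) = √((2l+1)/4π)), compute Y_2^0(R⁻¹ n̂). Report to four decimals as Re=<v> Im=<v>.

Need the full column D^2_{m',0} for m'=−2..2 at α=6.1409, β=2.5998, γ=0.7854.
cos(β/2)=0.267595, sin(β/2)=0.963531
d^2_{-2,0}: single k=2 term ⇒ +0.162841;  D = +0.156292-0.045717i
d^2_{-1,0}: k∈[1..2] ⇒ +0.045225 -0.586343 = -0.541118;  D = -0.535650+0.076734i
d^2_{0,0}: k∈[0..2] ⇒ +0.005128 -0.265918 +0.861913 = +0.601122;  D = +0.601122+0.000000i
d^2_{1,0}: k∈[0..1] ⇒ -0.045225 +0.586343 = +0.541118;  D = +0.535650+0.076734i
d^2_{2,0}: single k=0 term ⇒ +0.162841;  D = +0.156292+0.045717i
Y_2^{m'}(θ=0.1094,φ=5.7969) and Σ D·Y over m':
  (+0.1563-0.0457i)·(+0.0026+0.0038i)  (-0.5356+0.0767i)·(+0.0741+0.0392i)  (+0.6011+0.0000i)·(+0.6195+0.0000i)  (+0.5356+0.0767i)·(-0.0741+0.0392i)  (+0.1563+0.0457i)·(+0.0026-0.0038i)
Y_2^0(R⁻¹ n̂) = +0.288133-0.000000i

Re=0.2881 Im=0.0000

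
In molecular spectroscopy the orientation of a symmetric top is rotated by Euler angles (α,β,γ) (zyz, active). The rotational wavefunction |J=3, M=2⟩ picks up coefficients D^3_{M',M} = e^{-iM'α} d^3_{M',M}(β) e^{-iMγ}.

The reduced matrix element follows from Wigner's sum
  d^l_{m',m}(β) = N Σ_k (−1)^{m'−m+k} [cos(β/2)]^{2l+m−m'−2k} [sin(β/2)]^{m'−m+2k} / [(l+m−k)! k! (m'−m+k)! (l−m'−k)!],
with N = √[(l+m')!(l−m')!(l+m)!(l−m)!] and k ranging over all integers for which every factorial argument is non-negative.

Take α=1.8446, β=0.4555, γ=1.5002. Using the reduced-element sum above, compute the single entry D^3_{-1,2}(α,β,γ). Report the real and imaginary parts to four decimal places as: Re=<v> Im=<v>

Re=0.0264 Im=-0.0599

Split into d^3_{-1,2}(β=0.4555) × two z-phases.
With c≡cos(β/2)=0.974177 and s≡sin(β/2)=0.225786, N=[2·24·120·1]^{1/2}=75.894664
Admissible k: 3..4 (factorial args all ≥0)
  k=3: (−1)^0·75.8947/(12)·0.9742^3·0.2258^3 = +0.067303
  k=4: (−1)^1·75.8947/(24)·0.9742^1·0.2258^5 = -0.001808
d^3_{-1,2}(0.4555) = +0.067303 -0.001808 = +0.065495
Phases: e^{-i·(-1)·1.8446}=-0.270395+0.962749i, e^{-i·(2)·1.5002}=-0.990049-0.140724i ⇒ D=+0.026407-0.059936i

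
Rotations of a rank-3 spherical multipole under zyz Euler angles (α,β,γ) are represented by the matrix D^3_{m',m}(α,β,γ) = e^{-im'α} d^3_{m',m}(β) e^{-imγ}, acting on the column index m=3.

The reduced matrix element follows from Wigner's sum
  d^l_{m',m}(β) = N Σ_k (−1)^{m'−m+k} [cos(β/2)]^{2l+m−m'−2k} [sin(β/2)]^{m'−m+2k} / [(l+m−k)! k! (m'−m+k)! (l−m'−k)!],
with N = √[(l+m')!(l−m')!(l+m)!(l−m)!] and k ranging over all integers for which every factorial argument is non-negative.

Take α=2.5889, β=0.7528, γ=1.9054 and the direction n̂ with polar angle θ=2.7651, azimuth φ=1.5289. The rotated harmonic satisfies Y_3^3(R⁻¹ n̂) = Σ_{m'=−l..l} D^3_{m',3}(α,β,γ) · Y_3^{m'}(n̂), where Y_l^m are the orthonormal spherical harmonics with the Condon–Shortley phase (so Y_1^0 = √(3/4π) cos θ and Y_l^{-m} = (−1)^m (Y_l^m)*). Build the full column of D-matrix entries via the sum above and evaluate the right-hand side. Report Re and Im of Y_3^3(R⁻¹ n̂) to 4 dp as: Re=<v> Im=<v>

Re=-0.1949 Im=0.1395

Need the full column D^3_{m',3} for m'=−3..3 at α=2.5889, β=0.7528, γ=1.9054.
cos(β/2)=0.929994, sin(β/2)=0.367575
d^3_{-3,3}: single k=6 term ⇒ +0.002466;  D = -0.001138+0.002188i
d^3_{-2,3}: single k=5 term ⇒ +0.015286;  D = +0.013123-0.007838i
d^3_{-1,3}: single k=4 term ⇒ +0.061149;  D = -0.061143-0.000874i
d^3_{0,3}: single k=3 term ⇒ +0.178646;  D = +0.150692+0.095949i
d^3_{1,3}: single k=2 term ⇒ +0.391433;  D = -0.170654-0.352274i
d^3_{2,3}: single k=1 term ⇒ +0.626357;  D = -0.063512+0.623129i
d^3_{3,3}: single k=0 term ⇒ +0.646965;  D = +0.393728-0.513363i
Y_3^{m'}(θ=2.7651,φ=1.5289) and Σ D·Y over m':
  (-0.0011+0.0022i)·(-0.0026+0.0206i)  (+0.0131-0.0078i)·(+0.1280+0.0108i)  (-0.0611-0.0009i)·(+0.0165-0.3946i)  (+0.1507+0.0959i)·(-0.4595+0.0000i)  (-0.1707-0.3523i)·(-0.0165-0.3946i)  (-0.0635+0.6231i)·(+0.1280-0.0108i)  (+0.3937-0.5134i)·(+0.0026+0.0206i)
Y_3^3(R⁻¹ n̂) = -0.194922+0.139526i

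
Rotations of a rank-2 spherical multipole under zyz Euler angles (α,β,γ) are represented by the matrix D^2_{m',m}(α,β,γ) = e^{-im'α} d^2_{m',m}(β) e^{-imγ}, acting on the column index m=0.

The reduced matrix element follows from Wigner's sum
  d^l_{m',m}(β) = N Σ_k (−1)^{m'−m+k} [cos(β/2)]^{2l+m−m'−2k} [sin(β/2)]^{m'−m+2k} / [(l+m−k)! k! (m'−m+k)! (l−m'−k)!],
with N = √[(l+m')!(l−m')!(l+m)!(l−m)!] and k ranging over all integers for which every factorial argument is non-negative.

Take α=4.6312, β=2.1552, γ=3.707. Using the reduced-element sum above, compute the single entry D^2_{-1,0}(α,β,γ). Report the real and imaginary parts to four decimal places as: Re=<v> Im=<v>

Re=0.0457 Im=0.5617

D^2_{-1,0}(4.6312,2.1552,3.707) = e^{-i·-1·4.6312}·d^2_{-1,0}(2.1552)·e^{-i·0·3.707}. Compute d first:
With c≡cos(β/2)=0.473444 and s≡sin(β/2)=0.880824, N=[1·6·2·2]^{1/2}=4.898979
Admissible k: 1..2 (factorial args all ≥0)
  k=1: (−1)^0·4.8990/(2)·0.4734^3·0.8808^1 = +0.228965
  k=2: (−1)^1·4.8990/(2)·0.4734^1·0.8808^3 = -0.792522
d^2_{-1,0}(2.1552) = +0.228965 -0.792522 = -0.563557
Phases: e^{-i·(-1)·4.6312}=-0.081100-0.996706i, e^{-i·(0)·3.707}=+1.000000+0.000000i ⇒ D=+0.045704+0.561701i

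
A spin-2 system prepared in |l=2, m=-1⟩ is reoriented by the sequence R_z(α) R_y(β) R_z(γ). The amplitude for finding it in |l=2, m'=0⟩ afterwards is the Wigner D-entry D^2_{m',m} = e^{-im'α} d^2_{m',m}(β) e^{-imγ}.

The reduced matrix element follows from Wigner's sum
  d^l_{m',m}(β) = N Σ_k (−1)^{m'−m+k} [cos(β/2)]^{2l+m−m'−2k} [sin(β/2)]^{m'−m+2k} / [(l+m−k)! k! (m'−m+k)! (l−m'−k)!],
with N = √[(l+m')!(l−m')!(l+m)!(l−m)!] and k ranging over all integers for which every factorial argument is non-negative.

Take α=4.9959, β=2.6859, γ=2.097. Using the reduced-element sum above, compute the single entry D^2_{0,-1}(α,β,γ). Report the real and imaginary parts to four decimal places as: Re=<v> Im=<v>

Re=-0.2431 Im=0.4185

Split into d^2_{0,-1}(β=2.6859) × two z-phases.
Half-angle: c=0.225880, s=0.974155. N=√(2·2·1·6)=4.898979
Admissible k: 0..1 (factorial args all ≥0)
  k=0: (−1)^1·4.8990/(2)·0.2259^3·0.9742^1 = -0.027500
  k=1: (−1)^2·4.8990/(2)·0.2259^1·0.9742^3 = +0.511491
d^2_{0,-1}(2.6859) = -0.027500 +0.511491 = +0.483991
D = (+1.000000+0.000000i)·(+0.483991)·(-0.502254+0.864720i) = -0.243086+0.418516i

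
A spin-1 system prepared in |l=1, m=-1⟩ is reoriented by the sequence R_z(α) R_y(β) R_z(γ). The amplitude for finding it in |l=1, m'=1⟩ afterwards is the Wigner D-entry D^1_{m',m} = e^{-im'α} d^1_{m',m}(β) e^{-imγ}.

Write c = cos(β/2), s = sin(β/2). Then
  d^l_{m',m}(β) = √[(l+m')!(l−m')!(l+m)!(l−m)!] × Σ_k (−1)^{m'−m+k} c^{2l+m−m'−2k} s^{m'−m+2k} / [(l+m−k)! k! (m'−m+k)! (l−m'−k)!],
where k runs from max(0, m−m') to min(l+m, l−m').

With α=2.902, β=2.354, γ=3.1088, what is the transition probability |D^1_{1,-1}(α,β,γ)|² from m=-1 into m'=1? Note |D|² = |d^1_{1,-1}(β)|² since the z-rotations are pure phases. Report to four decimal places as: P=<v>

P=0.7272

D^1_{1,-1}(2.902,2.354,3.1088) = e^{-i·1·2.902}·d^1_{1,-1}(2.354)·e^{-i·-1·3.1088}. Compute d first:
With c≡cos(β/2)=0.383697 and s≡sin(β/2)=0.923459, N=[2·1·1·2]^{1/2}=2.000000
k: max(0,(-1)−(1))=0 … min(1+(-1),1−(1))=0
  k=0: (−1)^2·2.0000/(2)·0.3837^0·0.9235^2 = +0.852777
d^1_{1,-1}(2.354) = +0.852777
|D^1_{1,-1}|² = |d^1_{1,-1}(β)|² = (+0.852777)² = 0.727228 (the z-rotation phases have unit modulus)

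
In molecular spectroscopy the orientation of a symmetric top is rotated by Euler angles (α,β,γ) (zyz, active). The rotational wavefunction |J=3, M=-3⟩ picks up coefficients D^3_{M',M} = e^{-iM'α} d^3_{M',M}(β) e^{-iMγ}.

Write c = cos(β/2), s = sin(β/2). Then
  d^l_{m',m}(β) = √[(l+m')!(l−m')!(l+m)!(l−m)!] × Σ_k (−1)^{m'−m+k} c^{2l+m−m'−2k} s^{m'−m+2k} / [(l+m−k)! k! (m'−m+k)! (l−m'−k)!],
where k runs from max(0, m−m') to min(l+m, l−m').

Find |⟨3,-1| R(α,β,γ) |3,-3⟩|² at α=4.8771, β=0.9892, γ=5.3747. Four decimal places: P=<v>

P=0.2743

First d^3_{-1,-3}(β=0.9892), then the phase factors e^{-i(-1)α} and e^{-i(-3)γ}:
c=cos(0.9892/2)=0.880159, s=sin(0.9892/2)=0.474680; N=√[2·24·1·720]=185.903201
Admissible k: 0..0 (factorial args all ≥0)
  k=0: (−1)^2·185.9032/(48)·0.8802^4·0.4747^2 = +0.523710
d^3_{-1,-3}(0.9892) = +0.523710
|D^3_{-1,-3}|² = |d^3_{-1,-3}(β)|² = (+0.523710)² = 0.274272 (the z-rotation phases have unit modulus)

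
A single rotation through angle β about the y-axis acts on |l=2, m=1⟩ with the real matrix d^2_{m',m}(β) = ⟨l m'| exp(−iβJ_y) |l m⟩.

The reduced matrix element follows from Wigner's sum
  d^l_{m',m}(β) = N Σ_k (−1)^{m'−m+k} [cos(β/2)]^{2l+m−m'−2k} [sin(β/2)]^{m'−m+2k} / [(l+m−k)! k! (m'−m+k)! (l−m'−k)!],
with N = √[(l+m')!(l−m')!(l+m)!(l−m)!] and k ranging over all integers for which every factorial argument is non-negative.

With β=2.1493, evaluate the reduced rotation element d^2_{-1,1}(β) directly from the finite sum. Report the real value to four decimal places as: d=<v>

d^2_{-1,1}(β=2.1493) via Wigner's sum:
Half-angle: c=0.476040, s=0.879424. N=√(1·6·6·1)=6.000000
k: max(0,(1)−(-1))=2 … min(2+(1),2−(-1))=3
  k=2: (−1)^0·6.0000/(2)·0.4760^2·0.8794^2 = +0.525781
  k=3: (−1)^1·6.0000/(6)·0.4760^0·0.8794^4 = -0.598126
d^2_{-1,1}(2.1493) = +0.525781 -0.598126 = -0.072345

d=-0.0723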